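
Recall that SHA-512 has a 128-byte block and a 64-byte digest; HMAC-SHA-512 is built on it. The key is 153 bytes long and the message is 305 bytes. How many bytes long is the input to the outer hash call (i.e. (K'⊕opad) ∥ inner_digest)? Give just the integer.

192

Key is 153 > 128 bytes, so it is hashed to 64 bytes then zero-padded to 128: |K'| = 128.
Outer input = (K'⊕opad) ∥ H(inner) → 128 + 64 = 192 bytes.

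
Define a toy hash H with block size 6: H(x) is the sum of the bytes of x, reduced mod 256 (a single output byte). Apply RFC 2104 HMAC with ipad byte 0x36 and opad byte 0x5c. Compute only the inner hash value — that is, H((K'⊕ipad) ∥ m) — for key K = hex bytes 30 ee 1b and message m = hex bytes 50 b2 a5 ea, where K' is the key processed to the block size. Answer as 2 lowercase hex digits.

Key hex bytes 30 ee 1b is 3 bytes ≤ B = 6; zero-pad to 6 bytes: K' = 30 ee 1b 00 00 00.
K' ⊕ ipad = 06 d8 2d 36 36 36.
Inner input = 06 d8 2d 36 36 36 ∥ 50 b2 a5 ea.
Inner hash: sum = 6+216+45+54+54+54+80+178+165+234 = 1086; mod 256 = 62 → 3e.

3e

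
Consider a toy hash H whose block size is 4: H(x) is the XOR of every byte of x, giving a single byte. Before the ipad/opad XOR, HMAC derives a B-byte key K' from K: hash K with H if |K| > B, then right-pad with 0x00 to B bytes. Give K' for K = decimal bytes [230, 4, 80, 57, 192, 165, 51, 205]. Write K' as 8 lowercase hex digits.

|K| = 8 > B = 4, so first hash the key.
H(K): XOR e6⊕04⊕50⊕39⊕c0⊕a5⊕33⊕cd = 10.
Zero-pad H(K) = 10 to 4 bytes: K' = 10 00 00 00.

10000000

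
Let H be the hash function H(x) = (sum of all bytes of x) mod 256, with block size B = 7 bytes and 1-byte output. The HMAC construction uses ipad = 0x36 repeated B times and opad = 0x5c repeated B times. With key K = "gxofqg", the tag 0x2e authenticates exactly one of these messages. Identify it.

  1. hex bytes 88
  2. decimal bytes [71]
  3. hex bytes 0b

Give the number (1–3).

1

Key "gxofqg" = 67 78 6f 66 71 67 is 6 bytes ≤ B = 7; zero-pad to 7 bytes: K' = 67 78 6f 66 71 67 00.
K' ⊕ ipad = 51 4e 59 50 47 51 36; K' ⊕ opad = 3b 24 33 3a 2d 3b 5c.
m1: inner = H(51 4e 59 50 47 51 36 88) = 9e; tag = H(3b 24 33 3a 2d 3b 5c 9e) = 2e ← matches
m2: inner = H(51 4e 59 50 47 51 36 47) = 5d; tag = H(3b 24 33 3a 2d 3b 5c 5d) = ed
m3: inner = H(51 4e 59 50 47 51 36 0b) = 21; tag = H(3b 24 33 3a 2d 3b 5c 21) = b1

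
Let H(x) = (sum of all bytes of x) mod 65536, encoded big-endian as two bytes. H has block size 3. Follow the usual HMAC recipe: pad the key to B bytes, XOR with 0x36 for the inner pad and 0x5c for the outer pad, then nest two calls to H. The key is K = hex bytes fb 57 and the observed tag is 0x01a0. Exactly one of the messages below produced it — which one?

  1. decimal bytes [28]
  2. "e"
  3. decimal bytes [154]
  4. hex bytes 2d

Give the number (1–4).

Key hex bytes fb 57 is 2 bytes ≤ B = 3; zero-pad to 3 bytes: K' = fb 57 00.
K' ⊕ ipad = cd 61 36; K' ⊕ opad = a7 0b 5c.
m1: inner = H(cd 61 36 1c) = 01 80; tag = H(a7 0b 5c 01 80) = 018f
m2: inner = H(cd 61 36 65) = 01 c9; tag = H(a7 0b 5c 01 c9) = 01d8
m3: inner = H(cd 61 36 9a) = 01 fe; tag = H(a7 0b 5c 01 fe) = 020d
m4: inner = H(cd 61 36 2d) = 01 91; tag = H(a7 0b 5c 01 91) = 01a0 ← matches

4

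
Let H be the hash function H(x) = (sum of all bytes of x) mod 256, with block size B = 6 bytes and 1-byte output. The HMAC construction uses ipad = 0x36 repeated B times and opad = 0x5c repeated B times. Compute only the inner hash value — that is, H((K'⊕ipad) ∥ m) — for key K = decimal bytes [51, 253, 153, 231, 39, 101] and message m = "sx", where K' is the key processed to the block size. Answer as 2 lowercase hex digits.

9f

Key decimal bytes [51, 253, 153, 231, 39, 101] = 33 fd 99 e7 27 65 is exactly B = 6 bytes: K' = 33 fd 99 e7 27 65.
K' ⊕ ipad = 05 cb af d1 11 53.
Inner input = 05 cb af d1 11 53 ∥ 73 78.
Inner hash: sum = 5+203+175+209+17+83+115+120 = 927; mod 256 = 159 → 9f.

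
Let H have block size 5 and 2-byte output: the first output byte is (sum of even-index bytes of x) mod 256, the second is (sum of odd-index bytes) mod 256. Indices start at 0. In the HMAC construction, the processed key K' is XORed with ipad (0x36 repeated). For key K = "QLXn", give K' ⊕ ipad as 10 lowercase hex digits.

677a6e5836

Key "QLXn" = 51 4c 58 6e is 4 bytes ≤ B = 5; zero-pad to 5 bytes: K' = 51 4c 58 6e 00.
XOR each byte with 0x36: 51⊕36=67, 4c⊕36=7a, 58⊕36=6e, 6e⊕36=58, 00⊕36=36.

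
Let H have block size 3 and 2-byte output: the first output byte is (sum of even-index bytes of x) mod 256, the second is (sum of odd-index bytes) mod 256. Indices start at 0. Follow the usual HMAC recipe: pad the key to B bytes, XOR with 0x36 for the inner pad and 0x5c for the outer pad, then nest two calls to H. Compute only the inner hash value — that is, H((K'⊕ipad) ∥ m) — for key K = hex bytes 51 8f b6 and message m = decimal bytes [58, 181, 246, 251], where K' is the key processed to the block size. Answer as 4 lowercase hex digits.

Key hex bytes 51 8f b6 is exactly B = 3 bytes: K' = 51 8f b6.
K' ⊕ ipad = 67 b9 80.
Inner input = 67 b9 80 ∥ 3a b5 f6 fb.
Inner hash: even-index sum = 663 mod 256 = 151; odd-index sum = 489 mod 256 = 233 → 97 e9.

97e9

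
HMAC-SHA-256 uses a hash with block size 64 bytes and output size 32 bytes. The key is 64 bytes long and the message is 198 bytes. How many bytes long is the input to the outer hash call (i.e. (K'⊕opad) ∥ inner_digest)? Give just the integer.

96

Key is 64 ≤ 64 bytes, zero-padded: |K'| = 64.
Outer input = (K'⊕opad) ∥ H(inner) → 64 + 32 = 96 bytes.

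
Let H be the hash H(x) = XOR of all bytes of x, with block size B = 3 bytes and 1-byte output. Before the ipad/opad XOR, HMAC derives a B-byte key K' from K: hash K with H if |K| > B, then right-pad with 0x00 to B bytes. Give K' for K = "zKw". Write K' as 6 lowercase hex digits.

7a4b77

Key "zKw" = 7a 4b 77 is exactly B = 3 bytes: K' = 7a 4b 77.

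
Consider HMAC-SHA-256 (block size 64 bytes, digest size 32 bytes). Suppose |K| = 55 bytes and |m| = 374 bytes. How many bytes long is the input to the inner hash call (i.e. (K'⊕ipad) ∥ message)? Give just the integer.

Key is 55 ≤ 64 bytes, zero-padded: |K'| = 64.
Inner input = (K'⊕ipad) ∥ m → 64 + 374 = 438 bytes.

438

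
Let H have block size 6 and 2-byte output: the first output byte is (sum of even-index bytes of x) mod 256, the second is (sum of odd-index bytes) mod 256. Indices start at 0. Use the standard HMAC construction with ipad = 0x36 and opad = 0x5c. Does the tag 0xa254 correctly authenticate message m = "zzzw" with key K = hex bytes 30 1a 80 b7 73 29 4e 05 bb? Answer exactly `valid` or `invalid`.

invalid

Key hex bytes 30 1a 80 b7 73 29 4e 05 bb is 9 bytes > B = 6, so hash it first: H(key) = 2c ff, then zero-pad to 6 bytes: K' = 2c ff 00 00 00 00.
K' ⊕ ipad = 1a c9 36 36 36 36; K' ⊕ opad = 70 a3 5c 5c 5c 5c.
Inner hash: even-index sum = 378 mod 256 = 122; odd-index sum = 550 mod 256 = 38 → 7a 26.
Outer hash (recomputed tag): even-index sum = 418 mod 256 = 162; odd-index sum = 385 mod 256 = 129 → a2 81.
Recomputed tag = a281; claimed = a254 → mismatch.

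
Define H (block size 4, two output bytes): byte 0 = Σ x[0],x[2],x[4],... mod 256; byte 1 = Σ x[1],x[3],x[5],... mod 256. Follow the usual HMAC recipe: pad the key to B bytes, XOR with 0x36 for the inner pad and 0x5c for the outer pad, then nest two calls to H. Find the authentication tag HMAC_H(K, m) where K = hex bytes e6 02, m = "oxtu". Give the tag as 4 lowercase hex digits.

Key hex bytes e6 02 is 2 bytes ≤ B = 4; zero-pad to 4 bytes: K' = e6 02 00 00.
K' ⊕ ipad = d0 34 36 36.  K' ⊕ opad = ba 5e 5c 5c.
Inner input = (K'⊕ipad) ∥ m = d0 34 36 36 ∥ 6f 78 74 75.
Inner hash: even-index sum = 489 mod 256 = 233; odd-index sum = 343 mod 256 = 87 → e9 57.
Outer input = (K'⊕opad) ∥ inner = ba 5e 5c 5c ∥ e9 57.
Outer hash (tag): even-index sum = 511 mod 256 = 255; odd-index sum = 273 mod 256 = 17 → ff 11.

ff11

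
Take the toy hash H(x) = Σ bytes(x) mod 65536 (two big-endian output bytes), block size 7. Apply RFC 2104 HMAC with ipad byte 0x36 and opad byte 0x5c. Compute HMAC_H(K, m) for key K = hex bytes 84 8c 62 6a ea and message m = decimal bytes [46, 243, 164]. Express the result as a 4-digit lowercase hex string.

Key hex bytes 84 8c 62 6a ea is 5 bytes ≤ B = 7; zero-pad to 7 bytes: K' = 84 8c 62 6a ea 00 00.
K' ⊕ ipad = b2 ba 54 5c dc 36 36.  K' ⊕ opad = d8 d0 3e 36 b6 5c 5c.
Inner input = (K'⊕ipad) ∥ m = b2 ba 54 5c dc 36 36 ∥ 2e f3 a4.
Inner hash: sum = 178+186+84+92+220+54+54+46+243+164 = 1321 → 05 29.
Outer input = (K'⊕opad) ∥ inner = d8 d0 3e 36 b6 5c 5c ∥ 05 29.
Outer hash (tag): sum = 216+208+62+54+182+92+92+5+41 = 952 → 03 b8.

03b8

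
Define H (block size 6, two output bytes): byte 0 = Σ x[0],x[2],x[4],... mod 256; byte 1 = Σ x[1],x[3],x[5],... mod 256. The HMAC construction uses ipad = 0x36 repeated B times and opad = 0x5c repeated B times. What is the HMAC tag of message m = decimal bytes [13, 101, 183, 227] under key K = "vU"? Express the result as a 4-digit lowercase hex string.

Key "vU" = 76 55 is 2 bytes ≤ B = 6; zero-pad to 6 bytes: K' = 76 55 00 00 00 00.
K' ⊕ ipad = 40 63 36 36 36 36.  K' ⊕ opad = 2a 09 5c 5c 5c 5c.
Inner input = (K'⊕ipad) ∥ m = 40 63 36 36 36 36 ∥ 0d 65 b7 e3.
Inner hash: even-index sum = 368 mod 256 = 112; odd-index sum = 535 mod 256 = 23 → 70 17.
Outer input = (K'⊕opad) ∥ inner = 2a 09 5c 5c 5c 5c ∥ 70 17.
Outer hash (tag): even-index sum = 338 mod 256 = 82; odd-index sum = 216 mod 256 = 216 → 52 d8.

52d8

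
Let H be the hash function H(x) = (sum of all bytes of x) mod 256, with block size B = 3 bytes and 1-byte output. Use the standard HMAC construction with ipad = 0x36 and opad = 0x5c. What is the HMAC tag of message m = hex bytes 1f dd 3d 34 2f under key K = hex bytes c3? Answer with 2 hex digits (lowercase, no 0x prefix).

54

Key hex bytes c3 is 1 byte ≤ B = 3; zero-pad to 3 bytes: K' = c3 00 00.
K' ⊕ ipad = f5 36 36.  K' ⊕ opad = 9f 5c 5c.
Inner input = (K'⊕ipad) ∥ m = f5 36 36 ∥ 1f dd 3d 34 2f.
Inner hash: sum = 245+54+54+31+221+61+52+47 = 765; mod 256 = 253 → fd.
Outer input = (K'⊕opad) ∥ inner = 9f 5c 5c ∥ fd.
Outer hash (tag): sum = 159+92+92+253 = 596; mod 256 = 84 → 54.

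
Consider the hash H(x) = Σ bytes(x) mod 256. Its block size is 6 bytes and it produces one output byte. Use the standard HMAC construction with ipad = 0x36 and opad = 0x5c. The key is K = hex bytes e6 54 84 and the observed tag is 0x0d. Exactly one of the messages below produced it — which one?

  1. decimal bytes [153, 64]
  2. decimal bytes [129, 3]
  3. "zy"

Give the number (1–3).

Key hex bytes e6 54 84 is 3 bytes ≤ B = 6; zero-pad to 6 bytes: K' = e6 54 84 00 00 00.
K' ⊕ ipad = d0 62 b2 36 36 36; K' ⊕ opad = ba 08 d8 5c 5c 5c.
m1: inner = H(d0 62 b2 36 36 36 99 40) = 5f; tag = H(ba 08 d8 5c 5c 5c 5f) = 0d ← matches
m2: inner = H(d0 62 b2 36 36 36 81 03) = 0a; tag = H(ba 08 d8 5c 5c 5c 0a) = b8
m3: inner = H(d0 62 b2 36 36 36 7a 79) = 79; tag = H(ba 08 d8 5c 5c 5c 79) = 27

1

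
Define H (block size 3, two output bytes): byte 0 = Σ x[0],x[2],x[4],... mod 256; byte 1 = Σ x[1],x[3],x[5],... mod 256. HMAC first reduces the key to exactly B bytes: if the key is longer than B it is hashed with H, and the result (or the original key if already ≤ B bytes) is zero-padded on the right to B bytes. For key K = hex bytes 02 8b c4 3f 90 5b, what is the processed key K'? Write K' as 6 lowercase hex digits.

562500

|K| = 6 > B = 3, so first hash the key.
H(K): even-index sum = 342 mod 256 = 86; odd-index sum = 293 mod 256 = 37 → 56 25.
Zero-pad H(K) = 56 25 to 3 bytes: K' = 56 25 00.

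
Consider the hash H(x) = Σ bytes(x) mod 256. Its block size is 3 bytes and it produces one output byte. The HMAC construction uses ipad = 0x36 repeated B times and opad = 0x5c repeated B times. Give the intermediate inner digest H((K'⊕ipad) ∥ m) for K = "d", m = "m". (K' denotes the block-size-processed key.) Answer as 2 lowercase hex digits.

Key "d" = 64 is 1 byte ≤ B = 3; zero-pad to 3 bytes: K' = 64 00 00.
K' ⊕ ipad = 52 36 36.
Inner input = 52 36 36 ∥ 6d.
Inner hash: sum = 82+54+54+109 = 299; mod 256 = 43 → 2b.

2b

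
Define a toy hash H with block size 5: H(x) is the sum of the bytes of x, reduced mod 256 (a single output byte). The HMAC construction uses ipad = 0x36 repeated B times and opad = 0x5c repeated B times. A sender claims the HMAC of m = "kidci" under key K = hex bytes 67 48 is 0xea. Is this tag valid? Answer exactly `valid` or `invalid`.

invalid

Key hex bytes 67 48 is 2 bytes ≤ B = 5; zero-pad to 5 bytes: K' = 67 48 00 00 00.
K' ⊕ ipad = 51 7e 36 36 36; K' ⊕ opad = 3b 14 5c 5c 5c.
Inner hash: sum = 81+126+54+54+54+107+105+100+99+105 = 885; mod 256 = 117 → 75.
Outer hash (recomputed tag): sum = 59+20+92+92+92+117 = 472; mod 256 = 216 → d8.
Recomputed tag = d8; claimed = ea → mismatch.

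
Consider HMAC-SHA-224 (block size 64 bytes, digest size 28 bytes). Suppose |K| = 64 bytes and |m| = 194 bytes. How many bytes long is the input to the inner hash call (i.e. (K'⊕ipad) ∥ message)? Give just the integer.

Key is 64 ≤ 64 bytes, zero-padded: |K'| = 64.
Inner input = (K'⊕ipad) ∥ m → 64 + 194 = 258 bytes.

258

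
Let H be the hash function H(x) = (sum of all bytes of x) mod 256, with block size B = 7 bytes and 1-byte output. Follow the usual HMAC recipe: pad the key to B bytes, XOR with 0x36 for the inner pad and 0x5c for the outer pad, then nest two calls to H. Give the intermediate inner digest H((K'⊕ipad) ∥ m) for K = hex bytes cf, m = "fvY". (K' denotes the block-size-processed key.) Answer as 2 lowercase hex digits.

72

Key hex bytes cf is 1 byte ≤ B = 7; zero-pad to 7 bytes: K' = cf 00 00 00 00 00 00.
K' ⊕ ipad = f9 36 36 36 36 36 36.
Inner input = f9 36 36 36 36 36 36 ∥ 66 76 59.
Inner hash: sum = 249+54+54+54+54+54+54+102+118+89 = 882; mod 256 = 114 → 72.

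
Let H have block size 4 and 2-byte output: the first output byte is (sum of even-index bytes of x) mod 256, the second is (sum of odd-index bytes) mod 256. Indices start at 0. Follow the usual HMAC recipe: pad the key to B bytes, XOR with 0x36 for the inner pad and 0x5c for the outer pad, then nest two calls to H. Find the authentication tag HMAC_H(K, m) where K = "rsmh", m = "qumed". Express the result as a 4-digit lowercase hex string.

40e0

Key "rsmh" = 72 73 6d 68 is exactly B = 4 bytes: K' = 72 73 6d 68.
K' ⊕ ipad = 44 45 5b 5e.  K' ⊕ opad = 2e 2f 31 34.
Inner input = (K'⊕ipad) ∥ m = 44 45 5b 5e ∥ 71 75 6d 65 64.
Inner hash: even-index sum = 481 mod 256 = 225; odd-index sum = 381 mod 256 = 125 → e1 7d.
Outer input = (K'⊕opad) ∥ inner = 2e 2f 31 34 ∥ e1 7d.
Outer hash (tag): even-index sum = 320 mod 256 = 64; odd-index sum = 224 mod 256 = 224 → 40 e0.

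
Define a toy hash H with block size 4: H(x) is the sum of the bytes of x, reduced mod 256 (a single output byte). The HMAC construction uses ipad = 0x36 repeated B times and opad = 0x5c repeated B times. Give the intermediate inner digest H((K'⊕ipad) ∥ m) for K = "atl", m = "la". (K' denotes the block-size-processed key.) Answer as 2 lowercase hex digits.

f6

Key "atl" = 61 74 6c is 3 bytes ≤ B = 4; zero-pad to 4 bytes: K' = 61 74 6c 00.
K' ⊕ ipad = 57 42 5a 36.
Inner input = 57 42 5a 36 ∥ 6c 61.
Inner hash: sum = 87+66+90+54+108+97 = 502; mod 256 = 246 → f6.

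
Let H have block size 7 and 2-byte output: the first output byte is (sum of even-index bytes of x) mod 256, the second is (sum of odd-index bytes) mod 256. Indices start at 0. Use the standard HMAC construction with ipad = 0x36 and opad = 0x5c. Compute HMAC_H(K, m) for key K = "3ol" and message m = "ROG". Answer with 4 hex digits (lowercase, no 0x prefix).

Key "3ol" = 33 6f 6c is 3 bytes ≤ B = 7; zero-pad to 7 bytes: K' = 33 6f 6c 00 00 00 00.
K' ⊕ ipad = 05 59 5a 36 36 36 36.  K' ⊕ opad = 6f 33 30 5c 5c 5c 5c.
Inner input = (K'⊕ipad) ∥ m = 05 59 5a 36 36 36 36 ∥ 52 4f 47.
Inner hash: even-index sum = 282 mod 256 = 26; odd-index sum = 350 mod 256 = 94 → 1a 5e.
Outer input = (K'⊕opad) ∥ inner = 6f 33 30 5c 5c 5c 5c ∥ 1a 5e.
Outer hash (tag): even-index sum = 437 mod 256 = 181; odd-index sum = 261 mod 256 = 5 → b5 05.

b505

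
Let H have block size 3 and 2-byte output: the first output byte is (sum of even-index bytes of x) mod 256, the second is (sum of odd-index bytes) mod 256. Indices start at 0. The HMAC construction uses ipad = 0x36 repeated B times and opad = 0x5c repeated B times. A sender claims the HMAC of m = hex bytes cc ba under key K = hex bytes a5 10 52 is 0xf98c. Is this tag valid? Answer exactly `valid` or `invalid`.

Key hex bytes a5 10 52 is exactly B = 3 bytes: K' = a5 10 52.
K' ⊕ ipad = 93 26 64; K' ⊕ opad = f9 4c 0e.
Inner hash: even-index sum = 433 mod 256 = 177; odd-index sum = 242 mod 256 = 242 → b1 f2.
Outer hash (recomputed tag): even-index sum = 505 mod 256 = 249; odd-index sum = 253 mod 256 = 253 → f9 fd.
Recomputed tag = f9fd; claimed = f98c → mismatch.

invalid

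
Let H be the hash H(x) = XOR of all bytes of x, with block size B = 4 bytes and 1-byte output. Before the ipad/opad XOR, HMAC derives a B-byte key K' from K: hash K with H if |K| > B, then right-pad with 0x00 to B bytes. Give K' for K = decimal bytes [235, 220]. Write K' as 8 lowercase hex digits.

Key decimal bytes [235, 220] = eb dc is 2 bytes ≤ B = 4; zero-pad to 4 bytes: K' = eb dc 00 00.

ebdc0000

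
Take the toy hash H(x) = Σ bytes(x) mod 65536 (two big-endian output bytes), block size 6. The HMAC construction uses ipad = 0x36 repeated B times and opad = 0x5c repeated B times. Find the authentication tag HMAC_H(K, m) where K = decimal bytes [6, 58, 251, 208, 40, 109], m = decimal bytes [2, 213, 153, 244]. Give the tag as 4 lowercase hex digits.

0368

Key decimal bytes [6, 58, 251, 208, 40, 109] = 06 3a fb d0 28 6d is exactly B = 6 bytes: K' = 06 3a fb d0 28 6d.
K' ⊕ ipad = 30 0c cd e6 1e 5b.  K' ⊕ opad = 5a 66 a7 8c 74 31.
Inner input = (K'⊕ipad) ∥ m = 30 0c cd e6 1e 5b ∥ 02 d5 99 f4.
Inner hash: sum = 48+12+205+230+30+91+2+213+153+244 = 1228 → 04 cc.
Outer input = (K'⊕opad) ∥ inner = 5a 66 a7 8c 74 31 ∥ 04 cc.
Outer hash (tag): sum = 90+102+167+140+116+49+4+204 = 872 → 03 68.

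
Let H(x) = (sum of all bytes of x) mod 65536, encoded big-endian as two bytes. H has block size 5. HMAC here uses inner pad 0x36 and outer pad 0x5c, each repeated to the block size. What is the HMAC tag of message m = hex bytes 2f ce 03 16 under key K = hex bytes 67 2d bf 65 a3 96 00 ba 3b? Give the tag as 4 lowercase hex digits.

Key hex bytes 67 2d bf 65 a3 96 00 ba 3b is 9 bytes > B = 5, so hash it first: H(key) = 03 e6, then zero-pad to 5 bytes: K' = 03 e6 00 00 00.
K' ⊕ ipad = 35 d0 36 36 36.  K' ⊕ opad = 5f ba 5c 5c 5c.
Inner input = (K'⊕ipad) ∥ m = 35 d0 36 36 36 ∥ 2f ce 03 16.
Inner hash: sum = 53+208+54+54+54+47+206+3+22 = 701 → 02 bd.
Outer input = (K'⊕opad) ∥ inner = 5f ba 5c 5c 5c ∥ 02 bd.
Outer hash (tag): sum = 95+186+92+92+92+2+189 = 748 → 02 ec.

02ec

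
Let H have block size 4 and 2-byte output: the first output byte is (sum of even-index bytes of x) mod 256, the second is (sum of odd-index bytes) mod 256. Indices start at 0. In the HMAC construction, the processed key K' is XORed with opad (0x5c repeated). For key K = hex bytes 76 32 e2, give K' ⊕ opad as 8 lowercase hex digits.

2a6ebe5c

Key hex bytes 76 32 e2 is 3 bytes ≤ B = 4; zero-pad to 4 bytes: K' = 76 32 e2 00.
XOR each byte with 0x5c: 76⊕5c=2a, 32⊕5c=6e, e2⊕5c=be, 00⊕5c=5c.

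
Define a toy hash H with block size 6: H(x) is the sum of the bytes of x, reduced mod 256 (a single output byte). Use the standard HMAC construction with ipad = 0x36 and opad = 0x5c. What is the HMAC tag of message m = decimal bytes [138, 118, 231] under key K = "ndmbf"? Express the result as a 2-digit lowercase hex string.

Key "ndmbf" = 6e 64 6d 62 66 is 5 bytes ≤ B = 6; zero-pad to 6 bytes: K' = 6e 64 6d 62 66 00.
K' ⊕ ipad = 58 52 5b 54 50 36.  K' ⊕ opad = 32 38 31 3e 3a 5c.
Inner input = (K'⊕ipad) ∥ m = 58 52 5b 54 50 36 ∥ 8a 76 e7.
Inner hash: sum = 88+82+91+84+80+54+138+118+231 = 966; mod 256 = 198 → c6.
Outer input = (K'⊕opad) ∥ inner = 32 38 31 3e 3a 5c ∥ c6.
Outer hash (tag): sum = 50+56+49+62+58+92+198 = 565; mod 256 = 53 → 35.

35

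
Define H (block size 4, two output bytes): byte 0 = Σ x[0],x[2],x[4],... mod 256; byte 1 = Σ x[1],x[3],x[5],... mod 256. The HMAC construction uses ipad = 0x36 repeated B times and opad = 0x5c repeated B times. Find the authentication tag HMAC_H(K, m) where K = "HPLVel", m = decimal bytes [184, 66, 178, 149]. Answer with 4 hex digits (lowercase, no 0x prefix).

Key "HPLVel" = 48 50 4c 56 65 6c is 6 bytes > B = 4, so hash it first: H(key) = f9 12, then zero-pad to 4 bytes: K' = f9 12 00 00.
K' ⊕ ipad = cf 24 36 36.  K' ⊕ opad = a5 4e 5c 5c.
Inner input = (K'⊕ipad) ∥ m = cf 24 36 36 ∥ b8 42 b2 95.
Inner hash: even-index sum = 623 mod 256 = 111; odd-index sum = 305 mod 256 = 49 → 6f 31.
Outer input = (K'⊕opad) ∥ inner = a5 4e 5c 5c ∥ 6f 31.
Outer hash (tag): even-index sum = 368 mod 256 = 112; odd-index sum = 219 mod 256 = 219 → 70 db.

70db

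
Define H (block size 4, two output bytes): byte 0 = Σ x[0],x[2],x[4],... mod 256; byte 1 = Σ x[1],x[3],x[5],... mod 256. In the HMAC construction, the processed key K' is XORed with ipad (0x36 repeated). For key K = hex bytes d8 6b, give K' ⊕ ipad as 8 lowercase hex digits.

Key hex bytes d8 6b is 2 bytes ≤ B = 4; zero-pad to 4 bytes: K' = d8 6b 00 00.
XOR each byte with 0x36: d8⊕36=ee, 6b⊕36=5d, 00⊕36=36, 00⊕36=36.

ee5d3636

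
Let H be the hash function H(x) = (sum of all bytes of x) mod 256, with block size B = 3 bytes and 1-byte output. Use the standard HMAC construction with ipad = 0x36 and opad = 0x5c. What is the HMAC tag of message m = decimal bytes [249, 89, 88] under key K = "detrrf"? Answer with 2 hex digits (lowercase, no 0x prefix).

5a

Key "detrrf" = 64 65 74 72 72 66 is 6 bytes > B = 3, so hash it first: H(key) = 87, then zero-pad to 3 bytes: K' = 87 00 00.
K' ⊕ ipad = b1 36 36.  K' ⊕ opad = db 5c 5c.
Inner input = (K'⊕ipad) ∥ m = b1 36 36 ∥ f9 59 58.
Inner hash: sum = 177+54+54+249+89+88 = 711; mod 256 = 199 → c7.
Outer input = (K'⊕opad) ∥ inner = db 5c 5c ∥ c7.
Outer hash (tag): sum = 219+92+92+199 = 602; mod 256 = 90 → 5a.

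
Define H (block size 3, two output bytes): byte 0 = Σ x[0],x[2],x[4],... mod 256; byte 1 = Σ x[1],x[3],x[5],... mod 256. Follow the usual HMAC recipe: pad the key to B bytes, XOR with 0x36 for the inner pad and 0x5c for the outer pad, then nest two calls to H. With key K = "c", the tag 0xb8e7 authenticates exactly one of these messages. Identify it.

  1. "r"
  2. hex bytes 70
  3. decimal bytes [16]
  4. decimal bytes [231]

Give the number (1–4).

4

Key "c" = 63 is 1 byte ≤ B = 3; zero-pad to 3 bytes: K' = 63 00 00.
K' ⊕ ipad = 55 36 36; K' ⊕ opad = 3f 5c 5c.
m1: inner = H(55 36 36 72) = 8b a8; tag = H(3f 5c 5c 8b a8) = 43e7
m2: inner = H(55 36 36 70) = 8b a6; tag = H(3f 5c 5c 8b a6) = 41e7
m3: inner = H(55 36 36 10) = 8b 46; tag = H(3f 5c 5c 8b 46) = e1e7
m4: inner = H(55 36 36 e7) = 8b 1d; tag = H(3f 5c 5c 8b 1d) = b8e7 ← matches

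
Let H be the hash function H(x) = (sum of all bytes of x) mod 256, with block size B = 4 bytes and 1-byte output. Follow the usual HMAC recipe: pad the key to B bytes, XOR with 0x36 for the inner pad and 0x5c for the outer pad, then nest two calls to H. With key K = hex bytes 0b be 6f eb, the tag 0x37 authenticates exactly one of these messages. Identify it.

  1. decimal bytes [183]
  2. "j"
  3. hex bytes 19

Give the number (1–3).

3

Key hex bytes 0b be 6f eb is exactly B = 4 bytes: K' = 0b be 6f eb.
K' ⊕ ipad = 3d 88 59 dd; K' ⊕ opad = 57 e2 33 b7.
m1: inner = H(3d 88 59 dd b7) = b2; tag = H(57 e2 33 b7 b2) = d5
m2: inner = H(3d 88 59 dd 6a) = 65; tag = H(57 e2 33 b7 65) = 88
m3: inner = H(3d 88 59 dd 19) = 14; tag = H(57 e2 33 b7 14) = 37 ← matches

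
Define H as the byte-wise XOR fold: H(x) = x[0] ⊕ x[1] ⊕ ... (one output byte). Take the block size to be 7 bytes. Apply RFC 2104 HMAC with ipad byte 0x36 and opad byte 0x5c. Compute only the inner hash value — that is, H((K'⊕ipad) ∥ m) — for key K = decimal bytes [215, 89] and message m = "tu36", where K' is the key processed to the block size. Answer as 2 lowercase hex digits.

bc

Key decimal bytes [215, 89] = d7 59 is 2 bytes ≤ B = 7; zero-pad to 7 bytes: K' = d7 59 00 00 00 00 00.
K' ⊕ ipad = e1 6f 36 36 36 36 36.
Inner input = e1 6f 36 36 36 36 36 ∥ 74 75 33 36.
Inner hash: XOR e1⊕6f⊕36⊕36⊕36⊕36⊕36⊕74⊕75⊕33⊕36 = bc.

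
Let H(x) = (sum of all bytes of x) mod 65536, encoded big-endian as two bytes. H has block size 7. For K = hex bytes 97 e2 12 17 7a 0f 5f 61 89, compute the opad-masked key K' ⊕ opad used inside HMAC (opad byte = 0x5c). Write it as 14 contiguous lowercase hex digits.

5f285c5c5c5c5c

Key hex bytes 97 e2 12 17 7a 0f 5f 61 89 is 9 bytes > B = 7, so hash it first: H(key) = 03 74, then zero-pad to 7 bytes: K' = 03 74 00 00 00 00 00.
XOR each byte with 0x5c: 03⊕5c=5f, 74⊕5c=28, 00⊕5c=5c, 00⊕5c=5c, 00⊕5c=5c, 00⊕5c=5c, 00⊕5c=5c.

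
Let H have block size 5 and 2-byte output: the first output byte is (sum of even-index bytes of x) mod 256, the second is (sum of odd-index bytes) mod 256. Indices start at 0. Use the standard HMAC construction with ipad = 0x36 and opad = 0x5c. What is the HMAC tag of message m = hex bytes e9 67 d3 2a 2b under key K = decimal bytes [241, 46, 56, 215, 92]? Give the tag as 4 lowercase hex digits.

Key decimal bytes [241, 46, 56, 215, 92] = f1 2e 38 d7 5c is exactly B = 5 bytes: K' = f1 2e 38 d7 5c.
K' ⊕ ipad = c7 18 0e e1 6a.  K' ⊕ opad = ad 72 64 8b 00.
Inner input = (K'⊕ipad) ∥ m = c7 18 0e e1 6a ∥ e9 67 d3 2a 2b.
Inner hash: even-index sum = 464 mod 256 = 208; odd-index sum = 736 mod 256 = 224 → d0 e0.
Outer input = (K'⊕opad) ∥ inner = ad 72 64 8b 00 ∥ d0 e0.
Outer hash (tag): even-index sum = 497 mod 256 = 241; odd-index sum = 461 mod 256 = 205 → f1 cd.

f1cd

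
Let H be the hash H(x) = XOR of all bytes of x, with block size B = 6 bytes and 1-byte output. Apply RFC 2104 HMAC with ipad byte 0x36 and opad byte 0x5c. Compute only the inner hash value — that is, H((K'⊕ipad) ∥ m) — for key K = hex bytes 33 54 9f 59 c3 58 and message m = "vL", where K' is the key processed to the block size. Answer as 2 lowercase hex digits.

00

Key hex bytes 33 54 9f 59 c3 58 is exactly B = 6 bytes: K' = 33 54 9f 59 c3 58.
K' ⊕ ipad = 05 62 a9 6f f5 6e.
Inner input = 05 62 a9 6f f5 6e ∥ 76 4c.
Inner hash: XOR 05⊕62⊕a9⊕6f⊕f5⊕6e⊕76⊕4c = 00.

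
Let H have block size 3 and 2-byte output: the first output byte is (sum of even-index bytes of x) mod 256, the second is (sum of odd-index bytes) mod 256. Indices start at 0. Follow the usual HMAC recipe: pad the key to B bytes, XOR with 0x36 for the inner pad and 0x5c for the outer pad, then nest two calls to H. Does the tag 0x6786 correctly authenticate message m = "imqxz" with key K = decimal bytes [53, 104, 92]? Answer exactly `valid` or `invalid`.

invalid

Key decimal bytes [53, 104, 92] = 35 68 5c is exactly B = 3 bytes: K' = 35 68 5c.
K' ⊕ ipad = 03 5e 6a; K' ⊕ opad = 69 34 00.
Inner hash: even-index sum = 338 mod 256 = 82; odd-index sum = 434 mod 256 = 178 → 52 b2.
Outer hash (recomputed tag): even-index sum = 283 mod 256 = 27; odd-index sum = 134 mod 256 = 134 → 1b 86.
Recomputed tag = 1b86; claimed = 6786 → mismatch.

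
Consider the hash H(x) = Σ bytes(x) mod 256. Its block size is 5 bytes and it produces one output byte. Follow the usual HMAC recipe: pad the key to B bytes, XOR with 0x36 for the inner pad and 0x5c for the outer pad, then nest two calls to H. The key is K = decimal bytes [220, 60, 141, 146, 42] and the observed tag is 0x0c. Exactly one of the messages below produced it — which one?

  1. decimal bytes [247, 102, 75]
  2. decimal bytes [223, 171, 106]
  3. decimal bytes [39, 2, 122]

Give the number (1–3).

1

Key decimal bytes [220, 60, 141, 146, 42] = dc 3c 8d 92 2a is exactly B = 5 bytes: K' = dc 3c 8d 92 2a.
K' ⊕ ipad = ea 0a bb a4 1c; K' ⊕ opad = 80 60 d1 ce 76.
m1: inner = H(ea 0a bb a4 1c f7 66 4b) = 17; tag = H(80 60 d1 ce 76 17) = 0c ← matches
m2: inner = H(ea 0a bb a4 1c df ab 6a) = 63; tag = H(80 60 d1 ce 76 63) = 58
m3: inner = H(ea 0a bb a4 1c 27 02 7a) = 12; tag = H(80 60 d1 ce 76 12) = 07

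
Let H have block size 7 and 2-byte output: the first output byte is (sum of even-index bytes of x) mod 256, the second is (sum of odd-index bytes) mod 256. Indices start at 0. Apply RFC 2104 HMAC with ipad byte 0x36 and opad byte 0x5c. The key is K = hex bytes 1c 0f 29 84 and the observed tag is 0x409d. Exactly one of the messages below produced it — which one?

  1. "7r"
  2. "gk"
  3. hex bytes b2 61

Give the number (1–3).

3

Key hex bytes 1c 0f 29 84 is 4 bytes ≤ B = 7; zero-pad to 7 bytes: K' = 1c 0f 29 84 00 00 00.
K' ⊕ ipad = 2a 39 1f b2 36 36 36; K' ⊕ opad = 40 53 75 d8 5c 5c 5c.
m1: inner = H(2a 39 1f b2 36 36 36 37 72) = 27 58; tag = H(40 53 75 d8 5c 5c 5c 27 58) = c5ae
m2: inner = H(2a 39 1f b2 36 36 36 67 6b) = 20 88; tag = H(40 53 75 d8 5c 5c 5c 20 88) = f5a7
m3: inner = H(2a 39 1f b2 36 36 36 b2 61) = 16 d3; tag = H(40 53 75 d8 5c 5c 5c 16 d3) = 409d ← matches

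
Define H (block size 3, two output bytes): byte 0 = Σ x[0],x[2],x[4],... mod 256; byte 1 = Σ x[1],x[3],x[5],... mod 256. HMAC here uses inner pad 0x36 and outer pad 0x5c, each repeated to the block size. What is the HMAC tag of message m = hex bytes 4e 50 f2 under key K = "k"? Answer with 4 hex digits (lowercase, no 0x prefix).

Key "k" = 6b is 1 byte ≤ B = 3; zero-pad to 3 bytes: K' = 6b 00 00.
K' ⊕ ipad = 5d 36 36.  K' ⊕ opad = 37 5c 5c.
Inner input = (K'⊕ipad) ∥ m = 5d 36 36 ∥ 4e 50 f2.
Inner hash: even-index sum = 227 mod 256 = 227; odd-index sum = 374 mod 256 = 118 → e3 76.
Outer input = (K'⊕opad) ∥ inner = 37 5c 5c ∥ e3 76.
Outer hash (tag): even-index sum = 265 mod 256 = 9; odd-index sum = 319 mod 256 = 63 → 09 3f.

093f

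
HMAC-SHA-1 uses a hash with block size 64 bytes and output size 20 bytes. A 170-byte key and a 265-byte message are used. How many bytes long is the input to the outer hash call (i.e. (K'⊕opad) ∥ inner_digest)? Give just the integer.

84

Key is 170 > 64 bytes, so it is hashed to 20 bytes then zero-padded to 64: |K'| = 64.
Outer input = (K'⊕opad) ∥ H(inner) → 64 + 20 = 84 bytes.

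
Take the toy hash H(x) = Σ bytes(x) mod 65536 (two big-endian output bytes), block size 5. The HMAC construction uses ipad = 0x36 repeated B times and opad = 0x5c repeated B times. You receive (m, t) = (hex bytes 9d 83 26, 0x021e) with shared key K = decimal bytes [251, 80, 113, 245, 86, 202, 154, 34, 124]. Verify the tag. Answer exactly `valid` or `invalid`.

Key decimal bytes [251, 80, 113, 245, 86, 202, 154, 34, 124] = fb 50 71 f5 56 ca 9a 22 7c is 9 bytes > B = 5, so hash it first: H(key) = 05 09, then zero-pad to 5 bytes: K' = 05 09 00 00 00.
K' ⊕ ipad = 33 3f 36 36 36; K' ⊕ opad = 59 55 5c 5c 5c.
Inner hash: sum = 51+63+54+54+54+157+131+38 = 602 → 02 5a.
Outer hash (recomputed tag): sum = 89+85+92+92+92+2+90 = 542 → 02 1e.
Recomputed tag = 021e; claimed = 021e → match.

valid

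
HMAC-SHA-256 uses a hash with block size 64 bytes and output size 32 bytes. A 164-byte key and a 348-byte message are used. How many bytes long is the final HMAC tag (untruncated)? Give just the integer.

32

The tag is one SHA-256 digest: 32 bytes.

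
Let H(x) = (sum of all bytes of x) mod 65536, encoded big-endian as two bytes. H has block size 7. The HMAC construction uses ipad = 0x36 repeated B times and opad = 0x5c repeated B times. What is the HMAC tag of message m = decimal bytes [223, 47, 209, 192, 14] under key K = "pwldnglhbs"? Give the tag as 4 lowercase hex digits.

0380

Key "pwldnglhbs" = 70 77 6c 64 6e 67 6c 68 62 73 is 10 bytes > B = 7, so hash it first: H(key) = 04 35, then zero-pad to 7 bytes: K' = 04 35 00 00 00 00 00.
K' ⊕ ipad = 32 03 36 36 36 36 36.  K' ⊕ opad = 58 69 5c 5c 5c 5c 5c.
Inner input = (K'⊕ipad) ∥ m = 32 03 36 36 36 36 36 ∥ df 2f d1 c0 0e.
Inner hash: sum = 50+3+54+54+54+54+54+223+47+209+192+14 = 1008 → 03 f0.
Outer input = (K'⊕opad) ∥ inner = 58 69 5c 5c 5c 5c 5c ∥ 03 f0.
Outer hash (tag): sum = 88+105+92+92+92+92+92+3+240 = 896 → 03 80.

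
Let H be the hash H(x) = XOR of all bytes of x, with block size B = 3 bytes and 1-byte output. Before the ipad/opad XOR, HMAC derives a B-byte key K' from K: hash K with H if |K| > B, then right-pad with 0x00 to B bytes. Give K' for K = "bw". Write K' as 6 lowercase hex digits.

627700

Key "bw" = 62 77 is 2 bytes ≤ B = 3; zero-pad to 3 bytes: K' = 62 77 00.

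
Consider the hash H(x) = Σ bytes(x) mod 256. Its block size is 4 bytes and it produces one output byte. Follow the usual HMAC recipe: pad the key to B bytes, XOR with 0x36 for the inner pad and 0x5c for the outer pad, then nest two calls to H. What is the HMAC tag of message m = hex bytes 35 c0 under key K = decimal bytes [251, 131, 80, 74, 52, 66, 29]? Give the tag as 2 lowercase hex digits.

3f

Key decimal bytes [251, 131, 80, 74, 52, 66, 29] = fb 83 50 4a 34 42 1d is 7 bytes > B = 4, so hash it first: H(key) = ab, then zero-pad to 4 bytes: K' = ab 00 00 00.
K' ⊕ ipad = 9d 36 36 36.  K' ⊕ opad = f7 5c 5c 5c.
Inner input = (K'⊕ipad) ∥ m = 9d 36 36 36 ∥ 35 c0.
Inner hash: sum = 157+54+54+54+53+192 = 564; mod 256 = 52 → 34.
Outer input = (K'⊕opad) ∥ inner = f7 5c 5c 5c ∥ 34.
Outer hash (tag): sum = 247+92+92+92+52 = 575; mod 256 = 63 → 3f.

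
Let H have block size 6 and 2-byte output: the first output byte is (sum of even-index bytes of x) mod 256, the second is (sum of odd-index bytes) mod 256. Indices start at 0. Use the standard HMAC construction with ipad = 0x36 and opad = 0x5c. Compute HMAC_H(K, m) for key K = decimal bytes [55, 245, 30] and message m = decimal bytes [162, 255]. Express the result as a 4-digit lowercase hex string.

0a8f

Key decimal bytes [55, 245, 30] = 37 f5 1e is 3 bytes ≤ B = 6; zero-pad to 6 bytes: K' = 37 f5 1e 00 00 00.
K' ⊕ ipad = 01 c3 28 36 36 36.  K' ⊕ opad = 6b a9 42 5c 5c 5c.
Inner input = (K'⊕ipad) ∥ m = 01 c3 28 36 36 36 ∥ a2 ff.
Inner hash: even-index sum = 257 mod 256 = 1; odd-index sum = 558 mod 256 = 46 → 01 2e.
Outer input = (K'⊕opad) ∥ inner = 6b a9 42 5c 5c 5c ∥ 01 2e.
Outer hash (tag): even-index sum = 266 mod 256 = 10; odd-index sum = 399 mod 256 = 143 → 0a 8f.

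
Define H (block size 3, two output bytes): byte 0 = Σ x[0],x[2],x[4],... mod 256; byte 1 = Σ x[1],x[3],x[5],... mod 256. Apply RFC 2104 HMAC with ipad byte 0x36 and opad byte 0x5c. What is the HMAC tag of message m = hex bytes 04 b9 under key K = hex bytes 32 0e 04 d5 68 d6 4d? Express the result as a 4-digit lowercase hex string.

Key hex bytes 32 0e 04 d5 68 d6 4d is 7 bytes > B = 3, so hash it first: H(key) = eb b9, then zero-pad to 3 bytes: K' = eb b9 00.
K' ⊕ ipad = dd 8f 36.  K' ⊕ opad = b7 e5 5c.
Inner input = (K'⊕ipad) ∥ m = dd 8f 36 ∥ 04 b9.
Inner hash: even-index sum = 460 mod 256 = 204; odd-index sum = 147 mod 256 = 147 → cc 93.
Outer input = (K'⊕opad) ∥ inner = b7 e5 5c ∥ cc 93.
Outer hash (tag): even-index sum = 422 mod 256 = 166; odd-index sum = 433 mod 256 = 177 → a6 b1.

a6b1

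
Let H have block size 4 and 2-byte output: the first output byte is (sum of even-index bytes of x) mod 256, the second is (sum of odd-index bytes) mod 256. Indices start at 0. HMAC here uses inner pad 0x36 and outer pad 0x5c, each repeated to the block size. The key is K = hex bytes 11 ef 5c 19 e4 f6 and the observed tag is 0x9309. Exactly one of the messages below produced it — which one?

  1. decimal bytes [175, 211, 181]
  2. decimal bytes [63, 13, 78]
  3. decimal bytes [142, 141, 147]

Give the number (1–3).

Key hex bytes 11 ef 5c 19 e4 f6 is 6 bytes > B = 4, so hash it first: H(key) = 51 fe, then zero-pad to 4 bytes: K' = 51 fe 00 00.
K' ⊕ ipad = 67 c8 36 36; K' ⊕ opad = 0d a2 5c 5c.
m1: inner = H(67 c8 36 36 af d3 b5) = 01 d1; tag = H(0d a2 5c 5c 01 d1) = 6acf
m2: inner = H(67 c8 36 36 3f 0d 4e) = 2a 0b; tag = H(0d a2 5c 5c 2a 0b) = 9309 ← matches
m3: inner = H(67 c8 36 36 8e 8d 93) = be 8b; tag = H(0d a2 5c 5c be 8b) = 2789

2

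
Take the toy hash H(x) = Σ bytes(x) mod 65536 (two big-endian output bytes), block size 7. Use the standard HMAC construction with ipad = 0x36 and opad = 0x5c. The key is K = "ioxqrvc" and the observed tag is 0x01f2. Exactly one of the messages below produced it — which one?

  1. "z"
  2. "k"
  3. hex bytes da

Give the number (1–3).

Key "ioxqrvc" = 69 6f 78 71 72 76 63 is exactly B = 7 bytes: K' = 69 6f 78 71 72 76 63.
K' ⊕ ipad = 5f 59 4e 47 44 40 55; K' ⊕ opad = 35 33 24 2d 2e 2a 3f.
m1: inner = H(5f 59 4e 47 44 40 55 7a) = 02 a0; tag = H(35 33 24 2d 2e 2a 3f 02 a0) = 01f2 ← matches
m2: inner = H(5f 59 4e 47 44 40 55 6b) = 02 91; tag = H(35 33 24 2d 2e 2a 3f 02 91) = 01e3
m3: inner = H(5f 59 4e 47 44 40 55 da) = 03 00; tag = H(35 33 24 2d 2e 2a 3f 03 00) = 0153

1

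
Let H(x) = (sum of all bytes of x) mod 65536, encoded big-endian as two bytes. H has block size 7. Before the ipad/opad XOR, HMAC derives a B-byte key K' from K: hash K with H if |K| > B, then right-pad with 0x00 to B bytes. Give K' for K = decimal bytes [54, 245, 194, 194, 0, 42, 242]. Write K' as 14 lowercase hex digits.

Key decimal bytes [54, 245, 194, 194, 0, 42, 242] = 36 f5 c2 c2 00 2a f2 is exactly B = 7 bytes: K' = 36 f5 c2 c2 00 2a f2.

36f5c2c2002af2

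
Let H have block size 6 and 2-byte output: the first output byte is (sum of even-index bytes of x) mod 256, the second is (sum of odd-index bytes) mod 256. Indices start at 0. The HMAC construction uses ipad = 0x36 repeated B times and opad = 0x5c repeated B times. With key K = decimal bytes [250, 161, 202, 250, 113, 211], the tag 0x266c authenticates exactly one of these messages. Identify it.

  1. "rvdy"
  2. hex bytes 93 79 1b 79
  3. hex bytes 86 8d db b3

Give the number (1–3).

Key decimal bytes [250, 161, 202, 250, 113, 211] = fa a1 ca fa 71 d3 is exactly B = 6 bytes: K' = fa a1 ca fa 71 d3.
K' ⊕ ipad = cc 97 fc cc 47 e5; K' ⊕ opad = a6 fd 96 a6 2d 8f.
m1: inner = H(cc 97 fc cc 47 e5 72 76 64 79) = e5 37; tag = H(a6 fd 96 a6 2d 8f e5 37) = 4e69
m2: inner = H(cc 97 fc cc 47 e5 93 79 1b 79) = bd 3a; tag = H(a6 fd 96 a6 2d 8f bd 3a) = 266c ← matches
m3: inner = H(cc 97 fc cc 47 e5 86 8d db b3) = 70 88; tag = H(a6 fd 96 a6 2d 8f 70 88) = d9ba

2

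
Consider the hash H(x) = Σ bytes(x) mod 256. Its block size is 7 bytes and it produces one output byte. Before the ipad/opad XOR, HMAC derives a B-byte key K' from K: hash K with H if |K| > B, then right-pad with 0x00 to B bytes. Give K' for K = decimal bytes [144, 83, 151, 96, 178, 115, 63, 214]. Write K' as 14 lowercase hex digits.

14000000000000

|K| = 8 > B = 7, so first hash the key.
H(K): sum = 144+83+151+96+178+115+63+214 = 1044; mod 256 = 20 → 14.
Zero-pad H(K) = 14 to 7 bytes: K' = 14 00 00 00 00 00 00.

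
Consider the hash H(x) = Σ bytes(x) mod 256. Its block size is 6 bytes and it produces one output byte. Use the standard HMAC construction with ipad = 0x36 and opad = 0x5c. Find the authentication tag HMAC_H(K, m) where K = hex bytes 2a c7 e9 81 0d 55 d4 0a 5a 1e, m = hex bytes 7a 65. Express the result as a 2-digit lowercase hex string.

Key hex bytes 2a c7 e9 81 0d 55 d4 0a 5a 1e is 10 bytes > B = 6, so hash it first: H(key) = 13, then zero-pad to 6 bytes: K' = 13 00 00 00 00 00.
K' ⊕ ipad = 25 36 36 36 36 36.  K' ⊕ opad = 4f 5c 5c 5c 5c 5c.
Inner input = (K'⊕ipad) ∥ m = 25 36 36 36 36 36 ∥ 7a 65.
Inner hash: sum = 37+54+54+54+54+54+122+101 = 530; mod 256 = 18 → 12.
Outer input = (K'⊕opad) ∥ inner = 4f 5c 5c 5c 5c 5c ∥ 12.
Outer hash (tag): sum = 79+92+92+92+92+92+18 = 557; mod 256 = 45 → 2d.

2d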